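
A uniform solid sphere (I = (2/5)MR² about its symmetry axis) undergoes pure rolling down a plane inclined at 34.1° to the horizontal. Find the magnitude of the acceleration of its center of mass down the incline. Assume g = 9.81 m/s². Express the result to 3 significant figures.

a ≈ 3.93 m/s²

Here I = (2/5)MR², so the shape factor k = I/(MR²) = 0.4.
Translational: Mg sinθ − f = Ma. Rotational about the CM: fR = Iα = kMRa, so f = kMa.
Eliminating f: Mg sinθ = (1+k)Ma, so a = g sinθ/(1+k) = 9.81 × sin34.1° / 1.4 ≈ 3.93 m/s².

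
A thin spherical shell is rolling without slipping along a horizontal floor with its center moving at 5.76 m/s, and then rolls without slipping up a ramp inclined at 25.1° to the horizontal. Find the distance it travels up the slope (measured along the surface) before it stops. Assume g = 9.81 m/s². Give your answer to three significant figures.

d ≈ 6.64 m

The moment of inertia is (2/3)MR², giving k ≡ I/(MR²) = 2/3.
Rolling without slipping gives ω = v/R, so the total kinetic energy is ½Mv² + ½Iω² = ½(1+k)Mv² = (5/6)Mv².
Setting this equal to Mgh gives the vertical rise h = (1+k)v₀²/(2g) = 1.667×5.76²/(2×9.81) = 2.818 m.
Along the incline, d = h/sinθ = 2.818/sin25.1° ≈ 6.64 m.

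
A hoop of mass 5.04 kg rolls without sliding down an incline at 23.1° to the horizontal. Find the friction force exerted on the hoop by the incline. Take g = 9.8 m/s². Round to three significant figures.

With I = MR², the ratio k = I/(MR²) is 1.
Translational: Mg sinθ − f = Ma. Rotational about the CM: fR = Iα = kMRa, so f = kMa.
Combining, a = g sinθ/(1+k) and f = kMa = kMg sinθ/(1+k).
f = 1 × 5.04 × 9.8 × sin23.1° / 2 ≈ 9.69 N.

f ≈ 9.69 N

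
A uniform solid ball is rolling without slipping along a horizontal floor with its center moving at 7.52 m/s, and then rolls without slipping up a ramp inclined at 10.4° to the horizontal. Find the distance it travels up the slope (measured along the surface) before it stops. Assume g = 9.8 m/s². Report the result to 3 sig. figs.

d ≈ 22.4 m

With I = (2/5)MR², the ratio k = I/(MR²) is 0.4.
The rolling condition ω = v/R makes the rotational term ½I(v/R)² = ½kMv², so KE_total = ½(1+k)Mv² = (7/10)Mv².
Setting this equal to Mgh gives the vertical rise h = (1+k)v₀²/(2g) = 1.4×7.52²/(2×9.8) = 4.039 m.
The distance along the slope is d = h/sinθ = 4.039/sin10.4° ≈ 22.4 m.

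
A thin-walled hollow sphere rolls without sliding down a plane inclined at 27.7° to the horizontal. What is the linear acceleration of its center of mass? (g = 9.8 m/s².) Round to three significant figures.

a ≈ 2.73 m/s²

The moment of inertia is (2/3)MR², giving k ≡ I/(MR²) = 2/3.
Newton's second law down the slope: Mg sinθ − f = Ma. The torque equation fR = Iα (with α = a/R) gives f = kMa.
Eliminating f: Mg sinθ = (1+k)Ma, so a = g sinθ/(1+k) = 9.8 × sin27.7° / 1.667 ≈ 2.73 m/s².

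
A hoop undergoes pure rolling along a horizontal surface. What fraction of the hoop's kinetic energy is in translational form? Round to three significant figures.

fraction ≈ 0.500

The moment of inertia is MR², giving k ≡ I/(MR²) = 1.
Since ω = v/R, the translational part is ½Mv² and the rotational part is ½I(v/R)² = ½kMv²; the total is ½(1+k)Mv².
The translational fraction is therefore 1/(1+k) = 1/2 ≈ 0.500.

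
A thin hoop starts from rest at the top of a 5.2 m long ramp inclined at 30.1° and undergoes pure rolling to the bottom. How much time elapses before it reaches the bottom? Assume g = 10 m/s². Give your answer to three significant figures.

For this body I = MR², i.e. k = I/(MR²) = 1.
Translational: Mg sinθ − f = Ma. Rotational about the CM: fR = Iα = kMRa, so f = kMa.
Hence a = g sinθ/(1+k) = 10×sin30.1°/2 = 2.508 m/s².
With constant a from rest, t = √(2L/a) = √(2·5.2/2.508) ≈ 2.04 s.

t ≈ 2.04 s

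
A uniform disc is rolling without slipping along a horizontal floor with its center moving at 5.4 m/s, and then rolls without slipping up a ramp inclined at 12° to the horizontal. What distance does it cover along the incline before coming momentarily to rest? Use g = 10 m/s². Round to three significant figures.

With I = (1/2)MR², the ratio k = I/(MR²) is 0.5.
The rolling condition ω = v/R makes the rotational term ½I(v/R)² = ½kMv², so KE_total = ½(1+k)Mv² = (3/4)Mv².
Setting this equal to Mgh gives the vertical rise h = (1+k)v₀²/(2g) = 1.5×5.4²/(2×10) = 2.187 m.
The distance along the slope is d = h/sinθ = 2.187/sin12° ≈ 10.5 m.

d ≈ 10.5 m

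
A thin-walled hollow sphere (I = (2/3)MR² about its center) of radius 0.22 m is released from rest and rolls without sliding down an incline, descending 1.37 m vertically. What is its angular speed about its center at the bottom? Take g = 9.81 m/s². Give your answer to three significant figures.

ω ≈ 18.3 rad/s

With I = (2/3)MR², the ratio k = I/(MR²) is 2/3.
The rolling condition ω = v/R makes the rotational term ½I(v/R)² = ½kMv², so KE_total = ½(1+k)Mv² = (5/6)Mv².
Energy conservation Mgh = ½(1+k)Mv² gives v = √(2gh/(1+k)) = √(2 × 9.81 × 1.37 / 1.667) = 4.016 m/s.
The angular speed follows from ω = v/R = 4.016/0.22 ≈ 18.3 rad/s.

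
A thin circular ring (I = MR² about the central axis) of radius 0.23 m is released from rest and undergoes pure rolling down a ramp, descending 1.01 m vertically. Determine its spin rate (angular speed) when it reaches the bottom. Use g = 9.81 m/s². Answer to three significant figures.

ω ≈ 13.7 rad/s

With I = MR², the ratio k = I/(MR²) is 1.
Rolling without slipping gives ω = v/R, so the total kinetic energy is ½Mv² + ½Iω² = ½(1+k)Mv² = Mv².
Energy conservation Mgh = ½(1+k)Mv² gives v = √(2gh/(1+k)) = √(2 × 9.81 × 1.01 / 2) = 3.148 m/s.
The angular speed follows from ω = v/R = 3.148/0.23 ≈ 13.7 rad/s.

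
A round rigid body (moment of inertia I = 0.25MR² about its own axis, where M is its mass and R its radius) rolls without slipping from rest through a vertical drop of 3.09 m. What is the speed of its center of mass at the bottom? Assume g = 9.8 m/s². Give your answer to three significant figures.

v ≈ 6.96 m/s

For this body I = 0.25MR², i.e. k = I/(MR²) = 0.25.
Pure rolling means v = ωR; then KE = ½Mv² + ½I(v/R)² = ½(1+k)Mv² = (5/8)Mv².
Setting Mgh = (5/8)Mv² gives v = √(2gh/(1+k)) = √(2·9.8·3.09/1.25) ≈ 6.96 m/s.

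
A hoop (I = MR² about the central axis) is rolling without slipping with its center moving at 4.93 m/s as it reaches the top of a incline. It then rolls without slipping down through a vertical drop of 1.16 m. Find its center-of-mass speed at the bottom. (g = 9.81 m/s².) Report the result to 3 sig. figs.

Here I = MR², so the shape factor k = I/(MR²) = 1.
Since it rolls without slipping, ω = v/R and KE = ½Mv² + ½Iω² = ½(1+k)Mv² = Mv².
Energy conservation: Mv₀² + Mgh = Mv², so v² = v₀² + 2gh/(1+k).
v = √(4.93² + 2×9.81×1.16/2) = √35.68 ≈ 5.97 m/s.

v ≈ 5.97 m/s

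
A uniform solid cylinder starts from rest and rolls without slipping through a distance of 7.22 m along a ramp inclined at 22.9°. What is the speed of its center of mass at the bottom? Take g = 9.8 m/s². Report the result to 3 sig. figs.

v ≈ 6.06 m/s

Here I = (1/2)MR², so the shape factor k = I/(MR²) = 0.5.
Pure rolling means v = ωR; then KE = ½Mv² + ½I(v/R)² = ½(1+k)Mv² = (3/4)Mv².
The vertical drop is h = L sinθ = 7.22 × sin22.9° = 2.809 m.
Energy conservation: Mgh = (3/4)Mv², so v = √(2gh/(1+k)) = √(2 × 9.8 × 2.809 / 1.5) ≈ 6.06 m/s.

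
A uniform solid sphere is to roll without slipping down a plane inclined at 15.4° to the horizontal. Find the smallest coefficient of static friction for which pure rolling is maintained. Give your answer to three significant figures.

For this body I = (2/5)MR², i.e. k = I/(MR²) = 0.4.
Newton's second law down the slope: Mg sinθ − f = Ma. The torque equation fR = Iα (with α = a/R) gives f = kMa.
These give a = g sinθ/(1+k) and the required friction f = kMg sinθ/(1+k).
With N = Mg cosθ, the no-slip condition f ≤ μN gives μ_min = f/N = k tanθ/(1+k).
μ_min = 0.4 × tan15.4° / 1.4 ≈ 0.0787.

μ_min ≈ 0.0787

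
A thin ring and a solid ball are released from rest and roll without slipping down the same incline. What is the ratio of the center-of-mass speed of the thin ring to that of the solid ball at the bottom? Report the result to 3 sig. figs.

v_ratio ≈ 0.837

Each satisfies Mgh = ½(1+k)Mv² with k = I/(MR²), so v ∝ 1/√(1+k).
For the thin ring k = 1; for the solid ball k = 0.4.
v₁/v₂ = √((1+k₂)/(1+k₁)) = √(1.4/2) ≈ 0.837.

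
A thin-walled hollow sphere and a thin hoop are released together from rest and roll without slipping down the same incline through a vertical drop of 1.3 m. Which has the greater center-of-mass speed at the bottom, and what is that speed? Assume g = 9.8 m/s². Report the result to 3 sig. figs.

For rolling without slipping, Mgh = ½(1+k)Mv² where k = I/(MR²), so v = √(2gh/(1+k)).
Thin-walled hollow sphere: k = 2/3, giving v = √(2×9.8×1.3/1.667) = 3.91 m/s.
Thin hoop: k = 1, giving v = √(2×9.8×1.3/2) = 3.569 m/s.
The smaller k wins: the thin-walled hollow sphere, at ≈ 3.91 m/s.

the thin-walled hollow sphere, at v ≈ 3.91 m/s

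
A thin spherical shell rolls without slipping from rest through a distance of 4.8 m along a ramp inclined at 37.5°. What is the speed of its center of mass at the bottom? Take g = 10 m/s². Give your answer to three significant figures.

The moment of inertia is (2/3)MR², giving k ≡ I/(MR²) = 2/3.
Pure rolling means v = ωR; then KE = ½Mv² + ½I(v/R)² = ½(1+k)Mv² = (5/6)Mv².
The vertical drop is h = L sinθ = 4.8 × sin37.5° = 2.922 m.
Setting Mgh = (5/6)Mv² gives v = √(2gh/(1+k)) = √(2·10·2.922/1.667) ≈ 5.92 m/s.

v ≈ 5.92 m/s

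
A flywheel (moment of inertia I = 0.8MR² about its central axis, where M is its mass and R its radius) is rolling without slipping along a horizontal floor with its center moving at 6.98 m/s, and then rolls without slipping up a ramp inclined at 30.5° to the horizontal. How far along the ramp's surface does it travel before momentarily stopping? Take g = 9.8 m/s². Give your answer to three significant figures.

d ≈ 8.82 m

With I = 0.8MR², the ratio k = I/(MR²) is 0.8.
Pure rolling means v = ωR; then KE = ½Mv² + ½I(v/R)² = ½(1+k)Mv² = (9/10)Mv².
Setting this equal to Mgh gives the vertical rise h = (1+k)v₀²/(2g) = 1.8×6.98²/(2×9.8) = 4.474 m.
Along the incline, d = h/sinθ = 4.474/sin30.5° ≈ 8.82 m.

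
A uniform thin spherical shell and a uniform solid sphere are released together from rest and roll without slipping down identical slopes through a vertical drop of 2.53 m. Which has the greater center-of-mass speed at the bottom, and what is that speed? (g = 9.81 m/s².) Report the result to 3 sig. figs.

For rolling without slipping, Mgh = ½(1+k)Mv² where k = I/(MR²), so v = √(2gh/(1+k)).
Uniform thin spherical shell: k = 2/3, giving v = √(2×9.81×2.53/1.667) = 5.457 m/s.
Uniform solid sphere: k = 0.4, giving v = √(2×9.81×2.53/1.4) = 5.955 m/s.
The smaller k wins: the uniform solid sphere, at ≈ 5.95 m/s.

the uniform solid sphere, at v ≈ 5.95 m/s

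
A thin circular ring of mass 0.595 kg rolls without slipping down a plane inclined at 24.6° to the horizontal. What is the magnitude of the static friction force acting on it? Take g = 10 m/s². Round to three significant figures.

The moment of inertia is MR², giving k ≡ I/(MR²) = 1.
Translational: Mg sinθ − f = Ma. Rotational about the CM: fR = Iα = kMRa, so f = kMa.
Combining, a = g sinθ/(1+k) and f = kMa = kMg sinθ/(1+k).
f = 1 × 0.595 × 10 × sin24.6° / 2 ≈ 1.24 N.

f ≈ 1.24 N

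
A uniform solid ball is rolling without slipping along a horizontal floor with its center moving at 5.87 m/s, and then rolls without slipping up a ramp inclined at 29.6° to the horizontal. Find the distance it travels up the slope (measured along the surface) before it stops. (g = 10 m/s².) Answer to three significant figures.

d ≈ 4.88 m

The moment of inertia is (2/5)MR², giving k ≡ I/(MR²) = 0.4.
Since it rolls without slipping, ω = v/R and KE = ½Mv² + ½Iω² = ½(1+k)Mv² = (7/10)Mv².
Setting this equal to Mgh gives the vertical rise h = (1+k)v₀²/(2g) = 1.4×5.87²/(2×10) = 2.412 m.
The distance along the slope is d = h/sinθ = 2.412/sin29.6° ≈ 4.88 m.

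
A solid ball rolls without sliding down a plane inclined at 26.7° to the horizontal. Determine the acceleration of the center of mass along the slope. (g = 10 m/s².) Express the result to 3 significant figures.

With I = (2/5)MR², the ratio k = I/(MR²) is 0.4.
Newton's second law down the slope: Mg sinθ − f = Ma. The torque equation fR = Iα (with α = a/R) gives f = kMa.
Eliminating f: Mg sinθ = (1+k)Ma, so a = g sinθ/(1+k) = 10 × sin26.7° / 1.4 ≈ 3.21 m/s².

a ≈ 3.21 m/s²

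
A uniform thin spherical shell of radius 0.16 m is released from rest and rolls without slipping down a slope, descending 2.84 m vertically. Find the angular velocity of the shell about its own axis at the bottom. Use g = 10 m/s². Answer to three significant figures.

The moment of inertia is (2/3)MR², giving k ≡ I/(MR²) = 2/3.
Rolling without slipping gives ω = v/R, so the total kinetic energy is ½Mv² + ½Iω² = ½(1+k)Mv² = (5/6)Mv².
Energy conservation Mgh = ½(1+k)Mv² gives v = √(2gh/(1+k)) = √(2 × 10 × 2.84 / 1.667) = 5.838 m/s.
The angular speed follows from ω = v/R = 5.838/0.16 ≈ 36.5 rad/s.

ω ≈ 36.5 rad/s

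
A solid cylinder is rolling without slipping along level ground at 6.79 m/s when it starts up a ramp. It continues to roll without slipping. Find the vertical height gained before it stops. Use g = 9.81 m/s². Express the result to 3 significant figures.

h ≈ 3.52 m

With I = (1/2)MR², the ratio k = I/(MR²) is 0.5.
Rolling without slipping gives ω = v/R, so the total kinetic energy is ½Mv² + ½Iω² = ½(1+k)Mv² = (3/4)Mv².
All of this converts to potential energy at the highest point: (3/4)Mv₀² = Mgh.
Thus h = (1+k)v₀²/(2g) = 1.5 × 6.79² / (2 × 9.81) ≈ 3.52 m.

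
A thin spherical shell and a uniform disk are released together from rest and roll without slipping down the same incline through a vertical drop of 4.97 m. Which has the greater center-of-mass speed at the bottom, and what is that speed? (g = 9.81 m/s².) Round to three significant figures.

For rolling without slipping, Mgh = ½(1+k)Mv² where k = I/(MR²), so v = √(2gh/(1+k)).
Thin spherical shell: k = 2/3, giving v = √(2×9.81×4.97/1.667) = 7.649 m/s.
Uniform disk: k = 0.5, giving v = √(2×9.81×4.97/1.5) = 8.063 m/s.
The smaller k wins: the uniform disk, at ≈ 8.06 m/s.

the uniform disk, at v ≈ 8.06 m/s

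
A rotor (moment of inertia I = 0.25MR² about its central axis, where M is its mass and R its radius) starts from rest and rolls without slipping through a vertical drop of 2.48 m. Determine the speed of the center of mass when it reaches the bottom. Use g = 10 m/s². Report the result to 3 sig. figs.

With I = 0.25MR², the ratio k = I/(MR²) is 0.25.
Pure rolling means v = ωR; then KE = ½Mv² + ½I(v/R)² = ½(1+k)Mv² = (5/8)Mv².
Setting Mgh = (5/8)Mv² gives v = √(2gh/(1+k)) = √(2·10·2.48/1.25) ≈ 6.30 m/s.

v ≈ 6.30 m/s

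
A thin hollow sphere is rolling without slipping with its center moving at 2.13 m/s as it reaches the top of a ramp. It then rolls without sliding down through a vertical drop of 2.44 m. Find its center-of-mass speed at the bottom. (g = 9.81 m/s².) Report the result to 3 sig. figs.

With I = (2/3)MR², the ratio k = I/(MR²) is 2/3.
Rolling without slipping gives ω = v/R, so the total kinetic energy is ½Mv² + ½Iω² = ½(1+k)Mv² = (5/6)Mv².
Conserving energy between top and bottom: (5/6)Mv² = (5/6)Mv₀² + Mgh, hence v² = v₀² + 2gh/(1+k).
v = √(2.13² + 2×9.81×2.44/1.667) = √33.26 ≈ 5.77 m/s.

v ≈ 5.77 m/s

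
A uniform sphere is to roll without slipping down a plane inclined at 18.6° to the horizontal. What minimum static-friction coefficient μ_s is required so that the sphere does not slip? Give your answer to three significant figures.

For this body I = (2/5)MR², i.e. k = I/(MR²) = 0.4.
Along the incline Mg sinθ − f = Ma, and torque about the center fR = Iα = kMR²(a/R) gives f = kMa.
These give a = g sinθ/(1+k) and the required friction f = kMg sinθ/(1+k).
With N = Mg cosθ, the no-slip condition f ≤ μN gives μ_min = f/N = k tanθ/(1+k).
μ_min = 0.4 × tan18.6° / 1.4 ≈ 0.0962.

μ_min ≈ 0.0962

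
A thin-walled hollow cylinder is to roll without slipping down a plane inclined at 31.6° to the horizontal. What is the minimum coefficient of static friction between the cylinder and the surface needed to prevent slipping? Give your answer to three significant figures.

μ_min ≈ 0.308

With I = MR², the ratio k = I/(MR²) is 1.
Along the incline Mg sinθ − f = Ma, and torque about the center fR = Iα = kMR²(a/R) gives f = kMa.
These give a = g sinθ/(1+k) and the required friction f = kMg sinθ/(1+k).
With N = Mg cosθ, the no-slip condition f ≤ μN gives μ_min = f/N = k tanθ/(1+k).
μ_min = 1 × tan31.6° / 2 ≈ 0.308.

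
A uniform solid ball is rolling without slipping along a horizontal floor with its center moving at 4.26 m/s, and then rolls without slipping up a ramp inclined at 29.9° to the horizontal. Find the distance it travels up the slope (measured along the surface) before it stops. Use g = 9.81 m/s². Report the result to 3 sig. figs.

d ≈ 2.60 m

With I = (2/5)MR², the ratio k = I/(MR²) is 0.4.
Since it rolls without slipping, ω = v/R and KE = ½Mv² + ½Iω² = ½(1+k)Mv² = (7/10)Mv².
Setting this equal to Mgh gives the vertical rise h = (1+k)v₀²/(2g) = 1.4×4.26²/(2×9.81) = 1.295 m.
The distance along the slope is d = h/sinθ = 1.295/sin29.9° ≈ 2.60 m.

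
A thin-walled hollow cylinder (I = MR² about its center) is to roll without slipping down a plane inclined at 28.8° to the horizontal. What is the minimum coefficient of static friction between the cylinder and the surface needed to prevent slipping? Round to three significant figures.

The moment of inertia is MR², giving k ≡ I/(MR²) = 1.
Newton's second law down the slope: Mg sinθ − f = Ma. The torque equation fR = Iα (with α = a/R) gives f = kMa.
These give a = g sinθ/(1+k) and the required friction f = kMg sinθ/(1+k).
With N = Mg cosθ, the no-slip condition f ≤ μN gives μ_min = f/N = k tanθ/(1+k).
μ_min = 1 × tan28.8° / 2 ≈ 0.275.

μ_min ≈ 0.275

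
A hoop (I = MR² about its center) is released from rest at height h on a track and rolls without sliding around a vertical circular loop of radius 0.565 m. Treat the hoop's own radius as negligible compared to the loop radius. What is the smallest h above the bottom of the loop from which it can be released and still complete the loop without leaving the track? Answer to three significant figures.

h_min ≈ 1.70 m

For this body I = MR², i.e. k = I/(MR²) = 1.
At the top, contact is just lost when gravity alone supplies the centripetal force: Mg = Mv_top²/r, i.e. v_top² = gr.
With ω = v/R, the kinetic energy at speed v is ½(1+k)Mv² = Mv².
Energy conservation from release (height h) to the top (height 2r): Mgh = Mg(2r) + M·gr.
Thus h_min = 2r + (1+k)r/2 = r(2 + 2/2) = 0.565 × 3 ≈ 1.70 m.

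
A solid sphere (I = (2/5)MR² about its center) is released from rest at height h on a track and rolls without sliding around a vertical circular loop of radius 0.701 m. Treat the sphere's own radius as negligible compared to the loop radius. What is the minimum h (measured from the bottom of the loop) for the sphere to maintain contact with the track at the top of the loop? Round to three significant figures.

With I = (2/5)MR², the ratio k = I/(MR²) is 0.4.
At the top of the loop, the minimum-contact condition is Mg = Mv_top²/r, so v_top² = gr.
With ω = v/R, the kinetic energy at speed v is ½(1+k)Mv² = (7/10)Mv².
Energy conservation from release (height h) to the top (height 2r): Mgh = Mg(2r) + (7/10)M·gr.
Thus h_min = 2r + (1+k)r/2 = r(2 + 1.4/2) = 0.701 × 2.7 ≈ 1.89 m.

h_min ≈ 1.89 m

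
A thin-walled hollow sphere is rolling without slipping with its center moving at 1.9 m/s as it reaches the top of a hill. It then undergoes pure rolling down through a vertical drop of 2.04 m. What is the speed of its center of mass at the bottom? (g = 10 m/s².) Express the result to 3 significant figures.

v ≈ 5.30 m/s

With I = (2/3)MR², the ratio k = I/(MR²) is 2/3.
Pure rolling means v = ωR; then KE = ½Mv² + ½I(v/R)² = ½(1+k)Mv² = (5/6)Mv².
Conserving energy between top and bottom: (5/6)Mv² = (5/6)Mv₀² + Mgh, hence v² = v₀² + 2gh/(1+k).
v = √(1.9² + 2×10×2.04/1.667) = √28.09 ≈ 5.30 m/s.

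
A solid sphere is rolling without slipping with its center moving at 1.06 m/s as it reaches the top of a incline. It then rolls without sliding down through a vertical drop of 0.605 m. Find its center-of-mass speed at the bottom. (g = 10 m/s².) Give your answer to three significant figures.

Here I = (2/5)MR², so the shape factor k = I/(MR²) = 0.4.
Pure rolling means v = ωR; then KE = ½Mv² + ½I(v/R)² = ½(1+k)Mv² = (7/10)Mv².
Energy conservation: (7/10)Mv₀² + Mgh = (7/10)Mv², so v² = v₀² + 2gh/(1+k).
v = √(1.06² + 2×10×0.605/1.4) = √9.766 ≈ 3.13 m/s.

v ≈ 3.13 m/s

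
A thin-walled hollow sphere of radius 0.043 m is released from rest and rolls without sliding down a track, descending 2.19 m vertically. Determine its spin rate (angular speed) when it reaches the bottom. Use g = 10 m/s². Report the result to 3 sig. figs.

ω ≈ 119 rad/s

The moment of inertia is (2/3)MR², giving k ≡ I/(MR²) = 2/3.
The rolling condition ω = v/R makes the rotational term ½I(v/R)² = ½kMv², so KE_total = ½(1+k)Mv² = (5/6)Mv².
Energy conservation Mgh = ½(1+k)Mv² gives v = √(2gh/(1+k)) = √(2 × 10 × 2.19 / 1.667) = 5.126 m/s.
Then ω = v/R = 5.126 / 0.043 ≈ 119 rad/s.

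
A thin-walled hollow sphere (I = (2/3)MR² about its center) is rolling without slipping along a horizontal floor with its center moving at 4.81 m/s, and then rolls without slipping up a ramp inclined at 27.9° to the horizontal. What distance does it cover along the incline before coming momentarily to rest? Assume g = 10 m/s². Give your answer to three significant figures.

d ≈ 4.12 m

For this body I = (2/3)MR², i.e. k = I/(MR²) = 2/3.
Since it rolls without slipping, ω = v/R and KE = ½Mv² + ½Iω² = ½(1+k)Mv² = (5/6)Mv².
Setting this equal to Mgh gives the vertical rise h = (1+k)v₀²/(2g) = 1.667×4.81²/(2×10) = 1.928 m.
Along the incline, d = h/sinθ = 1.928/sin27.9° ≈ 4.12 m.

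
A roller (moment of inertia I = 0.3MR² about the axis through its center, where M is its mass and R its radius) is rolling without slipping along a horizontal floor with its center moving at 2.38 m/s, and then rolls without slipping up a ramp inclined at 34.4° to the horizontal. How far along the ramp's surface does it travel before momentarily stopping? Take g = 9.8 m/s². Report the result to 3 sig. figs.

For this body I = 0.3MR², i.e. k = I/(MR²) = 0.3.
Pure rolling means v = ωR; then KE = ½Mv² + ½I(v/R)² = ½(1+k)Mv² = (13/20)Mv².
Setting this equal to Mgh gives the vertical rise h = (1+k)v₀²/(2g) = 1.3×2.38²/(2×9.8) = 0.3757 m.
The distance along the slope is d = h/sinθ = 0.3757/sin34.4° ≈ 0.665 m.

d ≈ 0.665 m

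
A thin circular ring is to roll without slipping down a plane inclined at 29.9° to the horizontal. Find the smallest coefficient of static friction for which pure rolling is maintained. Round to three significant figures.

μ_min ≈ 0.288

With I = MR², the ratio k = I/(MR²) is 1.
Along the incline Mg sinθ − f = Ma, and torque about the center fR = Iα = kMR²(a/R) gives f = kMa.
These give a = g sinθ/(1+k) and the required friction f = kMg sinθ/(1+k).
With N = Mg cosθ, the no-slip condition f ≤ μN gives μ_min = f/N = k tanθ/(1+k).
μ_min = 1 × tan29.9° / 2 ≈ 0.288.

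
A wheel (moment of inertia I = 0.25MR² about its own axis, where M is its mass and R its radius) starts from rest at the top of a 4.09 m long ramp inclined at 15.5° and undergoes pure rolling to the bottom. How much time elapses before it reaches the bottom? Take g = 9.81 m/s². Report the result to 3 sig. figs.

With I = 0.25MR², the ratio k = I/(MR²) is 0.25.
Along the incline Mg sinθ − f = Ma, and torque about the center fR = Iα = kMR²(a/R) gives f = kMa.
Hence a = g sinθ/(1+k) = 9.81×sin15.5°/1.25 = 2.097 m/s².
Starting from rest, L = ½at², so t = √(2L/a) = √(2×4.09/2.097) ≈ 1.97 s.

t ≈ 1.97 s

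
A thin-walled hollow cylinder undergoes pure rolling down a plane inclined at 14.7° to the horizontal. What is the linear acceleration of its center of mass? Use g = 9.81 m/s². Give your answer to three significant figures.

a ≈ 1.24 m/s²

Here I = MR², so the shape factor k = I/(MR²) = 1.
Along the incline Mg sinθ − f = Ma, and torque about the center fR = Iα = kMR²(a/R) gives f = kMa.
Eliminating f: Mg sinθ = (1+k)Ma, so a = g sinθ/(1+k) = 9.81 × sin14.7° / 2 ≈ 1.24 m/s².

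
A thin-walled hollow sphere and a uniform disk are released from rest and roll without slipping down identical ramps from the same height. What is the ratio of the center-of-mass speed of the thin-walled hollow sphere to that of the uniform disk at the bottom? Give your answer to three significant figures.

Each satisfies Mgh = ½(1+k)Mv² with k = I/(MR²), so v ∝ 1/√(1+k).
For the thin-walled hollow sphere k = 2/3; for the uniform disk k = 0.5.
v₁/v₂ = √((1+k₂)/(1+k₁)) = √(1.5/1.667) ≈ 0.949.

v_ratio ≈ 0.949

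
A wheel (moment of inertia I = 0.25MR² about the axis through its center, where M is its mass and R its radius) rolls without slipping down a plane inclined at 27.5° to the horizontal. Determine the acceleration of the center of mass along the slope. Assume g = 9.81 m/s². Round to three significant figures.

The moment of inertia is 0.25MR², giving k ≡ I/(MR²) = 0.25.
Newton's second law down the slope: Mg sinθ − f = Ma. The torque equation fR = Iα (with α = a/R) gives f = kMa.
Eliminating f: Mg sinθ = (1+k)Ma, so a = g sinθ/(1+k) = 9.81 × sin27.5° / 1.25 ≈ 3.62 m/s².

a ≈ 3.62 m/s²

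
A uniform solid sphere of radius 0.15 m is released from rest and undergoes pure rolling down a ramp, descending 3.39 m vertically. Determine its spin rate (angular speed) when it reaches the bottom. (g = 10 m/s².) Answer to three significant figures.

For this body I = (2/5)MR², i.e. k = I/(MR²) = 0.4.
Rolling without slipping gives ω = v/R, so the total kinetic energy is ½Mv² + ½Iω² = ½(1+k)Mv² = (7/10)Mv².
Energy conservation Mgh = ½(1+k)Mv² gives v = √(2gh/(1+k)) = √(2 × 10 × 3.39 / 1.4) = 6.959 m/s.
Then ω = v/R = 6.959 / 0.15 ≈ 46.4 rad/s.

ω ≈ 46.4 rad/s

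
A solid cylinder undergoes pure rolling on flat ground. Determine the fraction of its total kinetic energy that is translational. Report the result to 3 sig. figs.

For this body I = (1/2)MR², i.e. k = I/(MR²) = 0.5.
With ω = v/R, KE_trans = ½Mv² and KE_rot = ½Iω² = ½kMv², so KE_total = ½(1+k)Mv².
The translational fraction is therefore 1/(1+k) = 1/1.5 ≈ 0.667.

fraction ≈ 0.667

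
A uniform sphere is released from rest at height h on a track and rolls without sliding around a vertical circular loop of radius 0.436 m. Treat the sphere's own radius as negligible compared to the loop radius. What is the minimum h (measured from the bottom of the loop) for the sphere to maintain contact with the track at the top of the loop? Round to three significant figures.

With I = (2/5)MR², the ratio k = I/(MR²) is 0.4.
At the top of the loop, the minimum-contact condition is Mg = Mv_top²/r, so v_top² = gr.
With ω = v/R, the kinetic energy at speed v is ½(1+k)Mv² = (7/10)Mv².
Energy conservation from release (height h) to the top (height 2r): Mgh = Mg(2r) + (7/10)M·gr.
Thus h_min = 2r + (1+k)r/2 = r(2 + 1.4/2) = 0.436 × 2.7 ≈ 1.18 m.

h_min ≈ 1.18 m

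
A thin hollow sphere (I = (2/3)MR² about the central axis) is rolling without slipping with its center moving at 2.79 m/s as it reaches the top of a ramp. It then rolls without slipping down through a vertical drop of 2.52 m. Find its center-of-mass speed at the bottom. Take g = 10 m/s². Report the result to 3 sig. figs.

The moment of inertia is (2/3)MR², giving k ≡ I/(MR²) = 2/3.
The rolling condition ω = v/R makes the rotational term ½I(v/R)² = ½kMv², so KE_total = ½(1+k)Mv² = (5/6)Mv².
Energy conservation: (5/6)Mv₀² + Mgh = (5/6)Mv², so v² = v₀² + 2gh/(1+k).
v = √(2.79² + 2×10×2.52/1.667) = √38.02 ≈ 6.17 m/s.

v ≈ 6.17 m/s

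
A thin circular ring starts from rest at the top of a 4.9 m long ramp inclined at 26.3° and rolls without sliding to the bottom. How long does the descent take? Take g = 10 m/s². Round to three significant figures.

Here I = MR², so the shape factor k = I/(MR²) = 1.
Translational: Mg sinθ − f = Ma. Rotational about the CM: fR = Iα = kMRa, so f = kMa.
Hence a = g sinθ/(1+k) = 10×sin26.3°/2 = 2.215 m/s².
Starting from rest, L = ½at², so t = √(2L/a) = √(2×4.9/2.215) ≈ 2.10 s.

t ≈ 2.10 s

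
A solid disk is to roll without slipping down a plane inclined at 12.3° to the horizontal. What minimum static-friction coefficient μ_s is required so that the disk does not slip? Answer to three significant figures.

μ_min ≈ 0.0727

Here I = (1/2)MR², so the shape factor k = I/(MR²) = 0.5.
Newton's second law down the slope: Mg sinθ − f = Ma. The torque equation fR = Iα (with α = a/R) gives f = kMa.
These give a = g sinθ/(1+k) and the required friction f = kMg sinθ/(1+k).
The normal force is N = Mg cosθ, so μ_min = f/N = k tanθ/(1+k).
μ_min = 0.5 × tan12.3° / 1.5 ≈ 0.0727.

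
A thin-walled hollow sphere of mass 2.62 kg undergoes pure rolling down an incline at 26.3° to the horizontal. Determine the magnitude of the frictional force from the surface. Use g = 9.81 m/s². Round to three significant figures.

The moment of inertia is (2/3)MR², giving k ≡ I/(MR²) = 2/3.
Along the incline Mg sinθ − f = Ma, and torque about the center fR = Iα = kMR²(a/R) gives f = kMa.
Combining, a = g sinθ/(1+k) and f = kMa = kMg sinθ/(1+k).
f = (2/3) × 2.62 × 9.81 × sin26.3° / 1.667 ≈ 4.56 N.

f ≈ 4.56 N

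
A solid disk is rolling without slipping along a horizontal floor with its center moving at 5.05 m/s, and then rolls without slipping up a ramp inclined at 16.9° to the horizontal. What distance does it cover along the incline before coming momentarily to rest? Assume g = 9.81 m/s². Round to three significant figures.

d ≈ 6.71 m

Here I = (1/2)MR², so the shape factor k = I/(MR²) = 0.5.
Pure rolling means v = ωR; then KE = ½Mv² + ½I(v/R)² = ½(1+k)Mv² = (3/4)Mv².
Setting this equal to Mgh gives the vertical rise h = (1+k)v₀²/(2g) = 1.5×5.05²/(2×9.81) = 1.95 m.
Along the incline, d = h/sinθ = 1.95/sin16.9° ≈ 6.71 m.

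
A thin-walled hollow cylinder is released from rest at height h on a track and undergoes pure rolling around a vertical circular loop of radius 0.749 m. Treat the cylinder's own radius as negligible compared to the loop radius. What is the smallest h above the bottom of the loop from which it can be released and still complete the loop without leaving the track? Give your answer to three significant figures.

h_min ≈ 2.25 m

For this body I = MR², i.e. k = I/(MR²) = 1.
At the top of the loop, the minimum-contact condition is Mg = Mv_top²/r, so v_top² = gr.
With ω = v/R, the kinetic energy at speed v is ½(1+k)Mv² = Mv².
Energy conservation from release (height h) to the top (height 2r): Mgh = Mg(2r) + M·gr.
Thus h_min = 2r + (1+k)r/2 = r(2 + 2/2) = 0.749 × 3 ≈ 2.25 m.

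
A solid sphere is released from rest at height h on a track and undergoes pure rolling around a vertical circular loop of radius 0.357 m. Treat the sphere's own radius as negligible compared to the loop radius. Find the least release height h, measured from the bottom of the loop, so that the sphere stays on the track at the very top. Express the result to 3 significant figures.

h_min ≈ 0.964 m

Here I = (2/5)MR², so the shape factor k = I/(MR²) = 0.4.
At the top, contact is just lost when gravity alone supplies the centripetal force: Mg = Mv_top²/r, i.e. v_top² = gr.
With ω = v/R, the kinetic energy at speed v is ½(1+k)Mv² = (7/10)Mv².
Energy conservation from release (height h) to the top (height 2r): Mgh = Mg(2r) + (7/10)M·gr.
Thus h_min = 2r + (1+k)r/2 = r(2 + 1.4/2) = 0.357 × 2.7 ≈ 0.964 m.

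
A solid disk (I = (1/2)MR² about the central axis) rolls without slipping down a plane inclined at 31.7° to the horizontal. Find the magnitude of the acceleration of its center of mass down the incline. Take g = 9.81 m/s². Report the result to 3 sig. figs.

The moment of inertia is (1/2)MR², giving k ≡ I/(MR²) = 0.5.
Newton's second law down the slope: Mg sinθ − f = Ma. The torque equation fR = Iα (with α = a/R) gives f = kMa.
Eliminating f: Mg sinθ = (1+k)Ma, so a = g sinθ/(1+k) = 9.81 × sin31.7° / 1.5 ≈ 3.44 m/s².

a ≈ 3.44 m/s²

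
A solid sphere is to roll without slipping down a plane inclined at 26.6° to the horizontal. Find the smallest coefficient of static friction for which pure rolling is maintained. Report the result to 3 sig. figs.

The moment of inertia is (2/5)MR², giving k ≡ I/(MR²) = 0.4.
Translational: Mg sinθ − f = Ma. Rotational about the CM: fR = Iα = kMRa, so f = kMa.
These give a = g sinθ/(1+k) and the required friction f = kMg sinθ/(1+k).
With N = Mg cosθ, the no-slip condition f ≤ μN gives μ_min = f/N = k tanθ/(1+k).
μ_min = 0.4 × tan26.6° / 1.4 ≈ 0.143.

μ_min ≈ 0.143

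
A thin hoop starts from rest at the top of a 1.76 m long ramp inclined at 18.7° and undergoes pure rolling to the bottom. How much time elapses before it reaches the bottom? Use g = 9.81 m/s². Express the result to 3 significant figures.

For this body I = MR², i.e. k = I/(MR²) = 1.
Translational: Mg sinθ − f = Ma. Rotational about the CM: fR = Iα = kMRa, so f = kMa.
Hence a = g sinθ/(1+k) = 9.81×sin18.7°/2 = 1.573 m/s².
With constant a from rest, t = √(2L/a) = √(2·1.76/1.573) ≈ 1.50 s.

t ≈ 1.50 s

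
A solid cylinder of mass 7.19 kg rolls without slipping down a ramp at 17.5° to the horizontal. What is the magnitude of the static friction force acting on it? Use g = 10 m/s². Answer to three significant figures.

For this body I = (1/2)MR², i.e. k = I/(MR²) = 0.5.
Newton's second law down the slope: Mg sinθ − f = Ma. The torque equation fR = Iα (with α = a/R) gives f = kMa.
Combining, a = g sinθ/(1+k) and f = kMa = kMg sinθ/(1+k).
f = 0.5 × 7.19 × 10 × sin17.5° / 1.5 ≈ 7.21 N.

f ≈ 7.21 N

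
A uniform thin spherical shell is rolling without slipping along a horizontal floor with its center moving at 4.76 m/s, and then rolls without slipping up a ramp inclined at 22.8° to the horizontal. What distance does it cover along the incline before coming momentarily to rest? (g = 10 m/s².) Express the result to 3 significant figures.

d ≈ 4.87 m

For this body I = (2/3)MR², i.e. k = I/(MR²) = 2/3.
Pure rolling means v = ωR; then KE = ½Mv² + ½I(v/R)² = ½(1+k)Mv² = (5/6)Mv².
Setting this equal to Mgh gives the vertical rise h = (1+k)v₀²/(2g) = 1.667×4.76²/(2×10) = 1.888 m.
Along the incline, d = h/sinθ = 1.888/sin22.8° ≈ 4.87 m.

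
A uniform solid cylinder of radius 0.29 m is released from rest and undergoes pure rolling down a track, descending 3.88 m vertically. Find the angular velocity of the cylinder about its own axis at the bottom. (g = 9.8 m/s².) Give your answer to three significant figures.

For this body I = (1/2)MR², i.e. k = I/(MR²) = 0.5.
Rolling without slipping gives ω = v/R, so the total kinetic energy is ½Mv² + ½Iω² = ½(1+k)Mv² = (3/4)Mv².
Energy conservation Mgh = ½(1+k)Mv² gives v = √(2gh/(1+k)) = √(2 × 9.8 × 3.88 / 1.5) = 7.12 m/s.
The angular speed follows from ω = v/R = 7.12/0.29 ≈ 24.6 rad/s.

ω ≈ 24.6 rad/s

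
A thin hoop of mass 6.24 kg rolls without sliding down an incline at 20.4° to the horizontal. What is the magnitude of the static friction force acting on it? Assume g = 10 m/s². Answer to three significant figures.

The moment of inertia is MR², giving k ≡ I/(MR²) = 1.
Newton's second law down the slope: Mg sinθ − f = Ma. The torque equation fR = Iα (with α = a/R) gives f = kMa.
Combining, a = g sinθ/(1+k) and f = kMa = kMg sinθ/(1+k).
f = 1 × 6.24 × 10 × sin20.4° / 2 ≈ 10.9 N.

f ≈ 10.9 N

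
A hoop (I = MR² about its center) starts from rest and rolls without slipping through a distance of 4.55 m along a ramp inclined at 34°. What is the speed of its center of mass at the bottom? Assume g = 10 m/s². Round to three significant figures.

With I = MR², the ratio k = I/(MR²) is 1.
Pure rolling means v = ωR; then KE = ½Mv² + ½I(v/R)² = ½(1+k)Mv² = Mv².
The vertical drop is h = L sinθ = 4.55 × sin34° = 2.544 m.
Energy conservation: Mgh = Mv², so v = √(2gh/(1+k)) = √(2 × 10 × 2.544 / 2) ≈ 5.04 m/s.

v ≈ 5.04 m/s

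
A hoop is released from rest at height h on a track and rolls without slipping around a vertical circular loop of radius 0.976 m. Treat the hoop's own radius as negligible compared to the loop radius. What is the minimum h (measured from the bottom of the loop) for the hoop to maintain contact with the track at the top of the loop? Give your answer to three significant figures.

With I = MR², the ratio k = I/(MR²) is 1.
At the top, contact is just lost when gravity alone supplies the centripetal force: Mg = Mv_top²/r, i.e. v_top² = gr.
With ω = v/R, the kinetic energy at speed v is ½(1+k)Mv² = Mv².
Energy conservation from release (height h) to the top (height 2r): Mgh = Mg(2r) + M·gr.
Thus h_min = 2r + (1+k)r/2 = r(2 + 2/2) = 0.976 × 3 ≈ 2.93 m.

h_min ≈ 2.93 m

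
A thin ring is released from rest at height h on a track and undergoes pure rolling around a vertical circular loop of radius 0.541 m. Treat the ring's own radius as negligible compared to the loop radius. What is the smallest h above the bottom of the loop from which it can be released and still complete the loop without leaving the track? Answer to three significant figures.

h_min ≈ 1.62 m

With I = MR², the ratio k = I/(MR²) is 1.
At the top of the loop, the minimum-contact condition is Mg = Mv_top²/r, so v_top² = gr.
With ω = v/R, the kinetic energy at speed v is ½(1+k)Mv² = Mv².
Energy conservation from release (height h) to the top (height 2r): Mgh = Mg(2r) + M·gr.
Thus h_min = 2r + (1+k)r/2 = r(2 + 2/2) = 0.541 × 3 ≈ 1.62 m.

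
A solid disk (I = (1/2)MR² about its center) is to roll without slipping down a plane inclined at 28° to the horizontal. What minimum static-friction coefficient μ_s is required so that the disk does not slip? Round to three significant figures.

μ_min ≈ 0.177

The moment of inertia is (1/2)MR², giving k ≡ I/(MR²) = 0.5.
Along the incline Mg sinθ − f = Ma, and torque about the center fR = Iα = kMR²(a/R) gives f = kMa.
These give a = g sinθ/(1+k) and the required friction f = kMg sinθ/(1+k).
The normal force is N = Mg cosθ, so μ_min = f/N = k tanθ/(1+k).
μ_min = 0.5 × tan28° / 1.5 ≈ 0.177.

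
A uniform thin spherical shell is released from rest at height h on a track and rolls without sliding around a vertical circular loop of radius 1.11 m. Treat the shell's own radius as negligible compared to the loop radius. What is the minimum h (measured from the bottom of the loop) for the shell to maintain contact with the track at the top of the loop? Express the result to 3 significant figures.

The moment of inertia is (2/3)MR², giving k ≡ I/(MR²) = 2/3.
At the top, contact is just lost when gravity alone supplies the centripetal force: Mg = Mv_top²/r, i.e. v_top² = gr.
With ω = v/R, the kinetic energy at speed v is ½(1+k)Mv² = (5/6)Mv².
Energy conservation from release (height h) to the top (height 2r): Mgh = Mg(2r) + (5/6)M·gr.
Thus h_min = 2r + (1+k)r/2 = r(2 + 1.667/2) = 1.11 × 2.833 ≈ 3.15 m.

h_min ≈ 3.15 m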